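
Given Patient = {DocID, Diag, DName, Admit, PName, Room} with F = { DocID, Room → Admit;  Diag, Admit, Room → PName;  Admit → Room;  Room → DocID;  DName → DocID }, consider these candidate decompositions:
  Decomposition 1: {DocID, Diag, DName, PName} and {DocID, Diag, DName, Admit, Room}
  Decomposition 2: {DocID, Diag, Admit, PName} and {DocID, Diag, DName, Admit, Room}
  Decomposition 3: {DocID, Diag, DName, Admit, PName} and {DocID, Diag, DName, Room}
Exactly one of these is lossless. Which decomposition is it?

Decomposition 1: common = {DocID, Diag, DName}, closure = {DocID, Diag, DName} → lossy.
Decomposition 2: common = {DocID, Diag, Admit}, closure = {DocID, Diag, Admit, PName, Room} → lossless.
Decomposition 3: common = {DocID, Diag, DName}, closure = {DocID, Diag, DName} → lossy.

Decomposition 2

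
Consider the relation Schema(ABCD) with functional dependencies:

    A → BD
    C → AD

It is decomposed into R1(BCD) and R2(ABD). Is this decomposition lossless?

No

Common attributes: R1 ∩ R2 = {BD}.
No dependency enlarges {BD}, so (BD)⁺ = {BD}.
The closure contains neither all of R1 = {BCD} nor all of R2 = {ABD}, so the common attributes are not a superkey of either fragment. The join is lossy.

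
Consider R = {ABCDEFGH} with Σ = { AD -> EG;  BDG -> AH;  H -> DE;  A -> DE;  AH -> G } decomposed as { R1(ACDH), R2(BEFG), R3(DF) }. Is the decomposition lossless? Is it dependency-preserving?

lossy and not dependency-preserving

Lossless test (chase): applying each FD to every pair of rows produces no changes in the tableau, so no row becomes fully distinguished — the join is lossy.
Dependency preservation: the restricted closure of {AD} across the fragments never reaches {EG}, so AD → EG cannot be enforced without a join — not preserved.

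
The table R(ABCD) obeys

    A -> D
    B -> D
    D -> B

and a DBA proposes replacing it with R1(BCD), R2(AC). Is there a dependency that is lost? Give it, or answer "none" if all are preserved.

A -> D

Check A → D: no single fragment contains all of {AD}, and the restricted closure of {A} across the fragments never reaches {D}.
B → D is preserved.
D → B is preserved.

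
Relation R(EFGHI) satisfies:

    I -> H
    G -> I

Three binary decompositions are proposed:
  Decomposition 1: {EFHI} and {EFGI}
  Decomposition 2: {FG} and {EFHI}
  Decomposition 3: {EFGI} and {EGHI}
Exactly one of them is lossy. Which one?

Decomposition 2

Decomposition 1: common = {EFI}, closure = {EFHI} → lossless.
Decomposition 2: common = {F}, closure = {F} → lossy.
Decomposition 3: common = {EGI}, closure = {EGHI} → lossless.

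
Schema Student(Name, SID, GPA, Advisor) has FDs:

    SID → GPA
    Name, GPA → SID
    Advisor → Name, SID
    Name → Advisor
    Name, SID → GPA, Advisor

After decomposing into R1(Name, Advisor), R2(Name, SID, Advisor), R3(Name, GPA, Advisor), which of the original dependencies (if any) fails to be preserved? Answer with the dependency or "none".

SID → GPA

Check SID → GPA: no single fragment contains all of {SID, GPA}, and the restricted closure of {SID} across the fragments never reaches {GPA}.
Name, GPA → SID is preserved.
Advisor → Name, SID is preserved.
Name → Advisor is preserved.
Name, SID → GPA, Advisor is preserved.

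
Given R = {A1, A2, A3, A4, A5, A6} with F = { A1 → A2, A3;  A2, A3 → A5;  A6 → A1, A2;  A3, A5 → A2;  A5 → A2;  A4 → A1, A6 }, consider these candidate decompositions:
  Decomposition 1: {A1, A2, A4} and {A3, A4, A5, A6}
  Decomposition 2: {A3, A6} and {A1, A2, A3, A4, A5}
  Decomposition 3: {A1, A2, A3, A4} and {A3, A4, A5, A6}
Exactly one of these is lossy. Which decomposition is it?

Decomposition 1: common = {A4}, closure = {A1, A2, A3, A4, A5, A6} → lossless.
Decomposition 2: common = {A3}, closure = {A3} → lossy.
Decomposition 3: common = {A3, A4}, closure = {A1, A2, A3, A4, A5, A6} → lossless.

Decomposition 2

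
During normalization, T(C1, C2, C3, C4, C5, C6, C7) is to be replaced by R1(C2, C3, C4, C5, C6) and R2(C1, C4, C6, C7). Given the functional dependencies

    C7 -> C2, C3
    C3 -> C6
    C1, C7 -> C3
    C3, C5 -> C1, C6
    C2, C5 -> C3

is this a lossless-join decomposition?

Common attributes: R1 ∩ R2 = {C4, C6}.
No dependency enlarges {C4, C6}, so (C4, C6)⁺ = {C4, C6}.
The closure contains neither all of R1 = {C2, C3, C4, C5, C6} nor all of R2 = {C1, C4, C6, C7}, so the common attributes are not a superkey of either fragment. The join is lossy.

No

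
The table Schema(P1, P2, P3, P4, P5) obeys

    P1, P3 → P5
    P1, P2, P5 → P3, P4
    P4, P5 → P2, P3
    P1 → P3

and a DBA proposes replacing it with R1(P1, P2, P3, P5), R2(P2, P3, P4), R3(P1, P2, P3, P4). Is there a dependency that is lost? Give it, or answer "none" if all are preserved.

Check P4, P5 → P2, P3: no single fragment contains all of {P2, P3, P4, P5}, and the restricted closure of {P4, P5} across the fragments never reaches {P2, P3}.
P1, P3 → P5 is preserved.
P1, P2, P5 → P3, P4 is preserved.
P1 → P3 is preserved.

P4, P5 → P2, P3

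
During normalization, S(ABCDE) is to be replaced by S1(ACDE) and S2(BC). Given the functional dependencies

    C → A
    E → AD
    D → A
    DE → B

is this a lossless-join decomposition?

Common attributes: S1 ∩ S2 = {C}.
Closure of {C}: C → A applies, adding A. So (C)⁺ = {AC}.
The closure contains neither all of S1 = {ACDE} nor all of S2 = {BC}, so the common attributes are not a superkey of either fragment. The join is lossy.

No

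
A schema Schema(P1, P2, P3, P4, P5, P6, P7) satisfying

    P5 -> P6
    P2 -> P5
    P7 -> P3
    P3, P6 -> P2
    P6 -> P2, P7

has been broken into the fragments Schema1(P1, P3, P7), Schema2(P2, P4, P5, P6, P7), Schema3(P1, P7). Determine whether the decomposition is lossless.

Chase test. Columns are P1, P2, P3, P4, P5, P6, P7; row i has aⱼ where attribute j ∈ Schemai, else bᵢⱼ.
Initial tableau (one row per fragment):
  row 1: a1 b12 a3 b14 b15 b16 a7
  row 2: b21 a2 b23 a4 a5 a6 a7
  row 3: a1 b32 b33 b34 b35 b36 a7
Rows 1 and 2 agree on P7; apply P7→P3 and equate their P3 entries.
Rows 1 and 3 agree on P7; apply P7→P3 and equate their P3 entries.
No row becomes fully distinguished — the join is lossy.

No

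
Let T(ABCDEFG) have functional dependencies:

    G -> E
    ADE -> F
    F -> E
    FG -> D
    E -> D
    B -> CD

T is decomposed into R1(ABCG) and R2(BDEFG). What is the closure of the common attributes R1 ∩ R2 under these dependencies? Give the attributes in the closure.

BCDEG

R1 ∩ R2 = {BG}.
G → E applies, adding E
E → D applies, adding D
B → CD applies, adding C
Closure: {BCDEG}.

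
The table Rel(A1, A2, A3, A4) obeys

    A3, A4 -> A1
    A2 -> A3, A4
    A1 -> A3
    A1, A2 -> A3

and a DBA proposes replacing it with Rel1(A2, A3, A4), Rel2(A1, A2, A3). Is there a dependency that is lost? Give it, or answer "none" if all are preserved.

A3, A4 -> A1

Check A3, A4 → A1: no single fragment contains all of {A1, A3, A4}, and the restricted closure of {A3, A4} across the fragments never reaches {A1}.
A2 → A3, A4 is preserved.
A1 → A3 is preserved.
A1, A2 → A3 is preserved.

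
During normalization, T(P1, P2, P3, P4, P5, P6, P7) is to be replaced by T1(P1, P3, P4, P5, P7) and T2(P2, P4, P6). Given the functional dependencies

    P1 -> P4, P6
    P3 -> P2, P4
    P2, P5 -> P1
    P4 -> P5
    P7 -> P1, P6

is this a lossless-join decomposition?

Common attributes: T1 ∩ T2 = {P4}.
Closure of {P4}: P4 → P5 applies, adding P5. So (P4)⁺ = {P4, P5}.
The closure contains neither all of T1 = {P1, P3, P4, P5, P7} nor all of T2 = {P2, P4, P6}, so the common attributes are not a superkey of either fragment. The join is lossy.

No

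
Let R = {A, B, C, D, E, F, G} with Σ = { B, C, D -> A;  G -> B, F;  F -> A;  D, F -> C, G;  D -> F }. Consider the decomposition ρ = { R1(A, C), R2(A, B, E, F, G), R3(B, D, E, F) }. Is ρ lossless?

Chase test. Columns are A, B, C, D, E, F, G; row i has aⱼ where attribute j ∈ Ri, else bᵢⱼ.
Initial tableau (one row per fragment):
  row 1: a1 b12 a3 b14 b15 b16 b17
  row 2: a1 a2 b23 b24 a5 a6 a7
  row 3: b31 a2 b33 a4 a5 a6 b37
Rows 2 and 3 agree on F; apply F→A and equate their A entries.
No row becomes fully distinguished — the join is lossy.

No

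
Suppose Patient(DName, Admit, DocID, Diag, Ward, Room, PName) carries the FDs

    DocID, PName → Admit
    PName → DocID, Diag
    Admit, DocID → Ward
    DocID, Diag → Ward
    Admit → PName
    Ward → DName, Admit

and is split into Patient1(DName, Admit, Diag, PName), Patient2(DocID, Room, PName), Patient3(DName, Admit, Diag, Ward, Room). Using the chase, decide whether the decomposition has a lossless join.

Yes

Chase test. Columns are DName, Admit, DocID, Diag, Ward, Room, PName; row i has aⱼ where attribute j ∈ Patienti, else bᵢⱼ.
Initial tableau (one row per fragment):
  row 1: a1 a2 b13 a4 b15 b16 a7
  row 2: b21 b22 a3 b24 b25 a6 a7
  row 3: a1 a2 b33 a4 a5 a6 b37
Rows 1 and 2 agree on PName; apply PName→DocID, Diag and equate their DocID, Diag entries.
Rows 1 and 2 agree on DocID, Diag; apply DocID, Diag→Ward and equate their Ward entries.
Rows 1 and 3 agree on Admit; apply Admit→PName and equate their PName entries.
Rows 1 and 2 agree on Ward; apply Ward→DName, Admit and equate their DName, Admit entries.
Rows 1 and 3 agree on PName; apply PName→DocID, Diag and equate their DocID, Diag entries.
Rows 1 and 3 agree on Admit, DocID; apply Admit, DocID→Ward and equate their Ward entries.
Row 2 is now all distinguished symbols — the join is lossless.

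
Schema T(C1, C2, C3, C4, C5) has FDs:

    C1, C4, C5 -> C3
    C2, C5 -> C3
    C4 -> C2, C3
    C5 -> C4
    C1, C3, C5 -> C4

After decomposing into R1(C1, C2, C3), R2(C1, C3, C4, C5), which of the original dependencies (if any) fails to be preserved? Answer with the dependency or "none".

Check C4 → C2, C3: no single fragment contains all of {C2, C3, C4}, and the restricted closure of {C4} across the fragments never reaches {C2, C3}.
C1, C4, C5 → C3 is preserved.
C2, C5 → C3 is preserved.
C5 → C4 is preserved.
C1, C3, C5 → C4 is preserved.

C4 -> C2, C3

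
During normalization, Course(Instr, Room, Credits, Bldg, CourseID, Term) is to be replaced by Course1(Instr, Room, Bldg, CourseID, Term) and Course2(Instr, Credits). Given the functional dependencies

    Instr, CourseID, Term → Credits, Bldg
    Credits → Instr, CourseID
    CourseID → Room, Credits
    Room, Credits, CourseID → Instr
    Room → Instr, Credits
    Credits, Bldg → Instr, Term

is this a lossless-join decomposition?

No

Common attributes: Course1 ∩ Course2 = {Instr}.
No dependency enlarges {Instr}, so (Instr)⁺ = {Instr}.
The closure contains neither all of Course1 = {Instr, Room, Bldg, CourseID, Term} nor all of Course2 = {Instr, Credits}, so the common attributes are not a superkey of either fragment. The join is lossy.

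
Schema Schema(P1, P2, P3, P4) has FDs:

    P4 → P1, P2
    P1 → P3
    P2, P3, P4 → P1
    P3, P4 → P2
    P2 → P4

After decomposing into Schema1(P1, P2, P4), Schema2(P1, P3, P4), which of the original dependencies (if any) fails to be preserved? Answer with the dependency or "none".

P4 → P1, P2 lies within Schema1.
P1 → P3 lies within Schema2.
P2, P3, P4 → P1: restricted closure across fragments reaches P1.
P3, P4 → P2: restricted closure across fragments reaches P2.
P2 → P4 lies within Schema1.
Every dependency is enforceable on the fragments, so the decomposition is dependency-preserving.

none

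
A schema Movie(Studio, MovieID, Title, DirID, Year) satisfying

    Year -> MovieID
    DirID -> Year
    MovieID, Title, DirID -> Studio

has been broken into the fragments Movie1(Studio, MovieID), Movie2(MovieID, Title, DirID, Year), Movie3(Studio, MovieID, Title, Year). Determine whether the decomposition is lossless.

No

Chase test. Columns are Studio, MovieID, Title, DirID, Year; row i has aⱼ where attribute j ∈ Moviei, else bᵢⱼ.
Initial tableau (one row per fragment):
  row 1: a1 a2 b13 b14 b15
  row 2: b21 a2 a3 a4 a5
  row 3: a1 a2 a3 b34 a5
No row becomes fully distinguished — the join is lossy.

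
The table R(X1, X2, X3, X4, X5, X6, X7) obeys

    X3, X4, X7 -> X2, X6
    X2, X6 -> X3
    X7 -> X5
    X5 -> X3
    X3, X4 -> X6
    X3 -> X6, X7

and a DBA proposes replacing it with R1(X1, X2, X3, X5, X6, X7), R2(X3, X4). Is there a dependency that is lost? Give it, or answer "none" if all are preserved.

Check X3, X4, X7 → X2, X6: no single fragment contains all of {X2, X3, X4, X6, X7}, and the restricted closure of {X3, X4, X7} across the fragments never reaches {X2, X6}.
X2, X6 → X3 is preserved.
X7 → X5 is preserved.
X5 → X3 is preserved.
X3, X4 → X6 is preserved.
X3 → X6, X7 is preserved.

X3, X4, X7 -> X2, X6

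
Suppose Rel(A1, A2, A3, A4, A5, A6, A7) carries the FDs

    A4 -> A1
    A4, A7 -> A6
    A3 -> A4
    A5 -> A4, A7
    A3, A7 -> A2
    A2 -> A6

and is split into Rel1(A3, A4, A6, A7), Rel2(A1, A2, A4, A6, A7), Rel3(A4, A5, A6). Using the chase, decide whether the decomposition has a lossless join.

Chase test. Columns are A1, A2, A3, A4, A5, A6, A7; row i has aⱼ where attribute j ∈ Reli, else bᵢⱼ.
Initial tableau (one row per fragment):
  row 1: b11 b12 a3 a4 b15 a6 a7
  row 2: a1 a2 b23 a4 b25 a6 a7
  row 3: b31 b32 b33 a4 a5 a6 b37
Rows 1 and 2 agree on A4; apply A4→A1 and equate their A1 entries.
Rows 1 and 3 agree on A4; apply A4→A1 and equate their A1 entries.
No row becomes fully distinguished — the join is lossy.

No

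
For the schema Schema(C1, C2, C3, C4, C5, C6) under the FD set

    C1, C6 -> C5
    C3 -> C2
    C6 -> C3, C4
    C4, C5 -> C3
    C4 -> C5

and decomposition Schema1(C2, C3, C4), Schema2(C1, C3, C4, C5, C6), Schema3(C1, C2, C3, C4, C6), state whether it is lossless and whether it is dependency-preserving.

Lossless test (chase): Rows 2 and 3 agree on C1, C6; apply C1, C6→C5 and equate their C5 entries. Rows 1 and 2 agree on C3; apply C3→C2 and equate their C2 entries. Rows 1 and 2 agree on C4; apply C4→C5 and equate their C5 entries. Row 2 is now all distinguished symbols — the join is lossless.
Dependency preservation: every FD's attributes lie within a single fragment, so each can be enforced locally — preserved.

lossless and dependency-preserving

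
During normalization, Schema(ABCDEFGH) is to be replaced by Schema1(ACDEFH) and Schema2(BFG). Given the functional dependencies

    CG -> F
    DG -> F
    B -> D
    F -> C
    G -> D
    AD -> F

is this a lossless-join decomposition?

No

Common attributes: Schema1 ∩ Schema2 = {F}.
Closure of {F}: F → C applies, adding C. So (F)⁺ = {CF}.
The closure contains neither all of Schema1 = {ACDEFH} nor all of Schema2 = {BFG}, so the common attributes are not a superkey of either fragment. The join is lossy.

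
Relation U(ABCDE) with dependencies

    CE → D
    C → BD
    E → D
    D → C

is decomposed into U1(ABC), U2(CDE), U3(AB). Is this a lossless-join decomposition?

No

Chase test. Columns are ABCDE; row i has aⱼ where attribute j ∈ Ui, else bᵢⱼ.
Initial tableau (one row per fragment):
  row 1: a1 a2 a3 b14 b15
  row 2: b21 b22 a3 a4 a5
  row 3: a1 a2 b33 b34 b35
Rows 1 and 2 agree on C; apply C→BD and equate their BD entries.
No row becomes fully distinguished — the join is lossy.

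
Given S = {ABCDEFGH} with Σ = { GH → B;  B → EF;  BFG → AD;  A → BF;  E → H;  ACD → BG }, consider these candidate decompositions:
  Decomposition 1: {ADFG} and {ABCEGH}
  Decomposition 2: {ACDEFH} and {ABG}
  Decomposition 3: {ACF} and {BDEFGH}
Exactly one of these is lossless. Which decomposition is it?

Decomposition 1

Decomposition 1: common = {AG}, closure = {ABDEFGH} → lossless.
Decomposition 2: common = {A}, closure = {ABEFH} → lossy.
Decomposition 3: common = {F}, closure = {F} → lossy.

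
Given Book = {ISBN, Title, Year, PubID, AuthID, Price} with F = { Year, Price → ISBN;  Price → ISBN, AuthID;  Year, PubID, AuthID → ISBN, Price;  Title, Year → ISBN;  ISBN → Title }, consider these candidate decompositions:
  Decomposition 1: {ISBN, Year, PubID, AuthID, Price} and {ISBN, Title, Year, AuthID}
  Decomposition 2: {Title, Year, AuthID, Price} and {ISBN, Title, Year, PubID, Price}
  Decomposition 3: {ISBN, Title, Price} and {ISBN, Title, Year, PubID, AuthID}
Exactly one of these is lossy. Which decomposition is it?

Decomposition 1: common = {ISBN, Year, AuthID}, closure = {ISBN, Title, Year, AuthID} → lossless.
Decomposition 2: common = {Title, Year, Price}, closure = {ISBN, Title, Year, AuthID, Price} → lossless.
Decomposition 3: common = {ISBN, Title}, closure = {ISBN, Title} → lossy.

Decomposition 3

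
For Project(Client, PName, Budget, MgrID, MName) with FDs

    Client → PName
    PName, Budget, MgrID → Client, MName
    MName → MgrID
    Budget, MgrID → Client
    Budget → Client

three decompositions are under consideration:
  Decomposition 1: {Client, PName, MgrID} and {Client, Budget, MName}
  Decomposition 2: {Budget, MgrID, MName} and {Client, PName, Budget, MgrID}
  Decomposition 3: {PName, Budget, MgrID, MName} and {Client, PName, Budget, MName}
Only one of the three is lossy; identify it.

Decomposition 1

Decomposition 1: common = {Client}, closure = {Client, PName} → lossy.
Decomposition 2: common = {Budget, MgrID}, closure = {Client, PName, Budget, MgrID, MName} → lossless.
Decomposition 3: common = {PName, Budget, MName}, closure = {Client, PName, Budget, MgrID, MName} → lossless.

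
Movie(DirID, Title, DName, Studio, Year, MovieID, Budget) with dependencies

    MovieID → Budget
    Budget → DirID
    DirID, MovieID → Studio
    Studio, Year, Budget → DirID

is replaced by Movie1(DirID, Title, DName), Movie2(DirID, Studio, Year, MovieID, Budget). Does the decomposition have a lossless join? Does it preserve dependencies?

lossy but dependency-preserving

Lossless test: (DirID)⁺ = {DirID}, which is a superkey of neither fragment — lossy.
Dependency preservation: every FD's attributes lie within a single fragment, so each can be enforced locally — preserved.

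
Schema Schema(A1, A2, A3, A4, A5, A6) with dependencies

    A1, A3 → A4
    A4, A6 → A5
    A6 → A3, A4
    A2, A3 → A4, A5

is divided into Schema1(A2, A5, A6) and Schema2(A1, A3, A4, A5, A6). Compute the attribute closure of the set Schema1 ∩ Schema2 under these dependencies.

Schema1 ∩ Schema2 = {A5, A6}.
A6 → A3, A4 applies, adding A3, A4
Closure: {A3, A4, A5, A6}.

A3, A4, A5, A6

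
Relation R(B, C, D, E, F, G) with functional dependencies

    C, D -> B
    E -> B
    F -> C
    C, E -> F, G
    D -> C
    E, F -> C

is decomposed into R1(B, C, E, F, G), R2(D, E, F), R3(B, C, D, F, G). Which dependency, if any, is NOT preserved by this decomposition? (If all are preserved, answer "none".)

none

C, D → B lies within R3.
E → B lies within R1.
F → C lies within R1.
C, E → F, G lies within R1.
D → C lies within R3.
E, F → C lies within R1.
Every dependency is enforceable on the fragments, so the decomposition is dependency-preserving.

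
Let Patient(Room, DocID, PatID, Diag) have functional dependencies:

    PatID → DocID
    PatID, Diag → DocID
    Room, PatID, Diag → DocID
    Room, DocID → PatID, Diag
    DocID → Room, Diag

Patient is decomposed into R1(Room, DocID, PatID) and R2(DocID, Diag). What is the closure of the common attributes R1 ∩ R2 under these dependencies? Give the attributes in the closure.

R1 ∩ R2 = {DocID}.
DocID → Room, Diag applies, adding Room, Diag
Room, DocID → PatID, Diag applies, adding PatID
Closure: {Room, DocID, PatID, Diag}.

Room, DocID, PatID, Diag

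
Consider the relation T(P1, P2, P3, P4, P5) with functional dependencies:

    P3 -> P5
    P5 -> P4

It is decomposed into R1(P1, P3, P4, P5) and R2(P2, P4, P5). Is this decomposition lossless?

No

Common attributes: R1 ∩ R2 = {P4, P5}.
No dependency enlarges {P4, P5}, so (P4, P5)⁺ = {P4, P5}.
The closure contains neither all of R1 = {P1, P3, P4, P5} nor all of R2 = {P2, P4, P5}, so the common attributes are not a superkey of either fragment. The join is lossy.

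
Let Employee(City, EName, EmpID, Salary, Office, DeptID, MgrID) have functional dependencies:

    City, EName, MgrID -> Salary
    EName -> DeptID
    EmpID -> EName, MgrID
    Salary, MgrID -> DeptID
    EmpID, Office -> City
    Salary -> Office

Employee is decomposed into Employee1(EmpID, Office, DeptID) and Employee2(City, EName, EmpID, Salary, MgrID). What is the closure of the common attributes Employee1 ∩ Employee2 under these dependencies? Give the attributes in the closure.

EName, EmpID, DeptID, MgrID

Employee1 ∩ Employee2 = {EmpID}.
EmpID → EName, MgrID applies, adding EName, MgrID
EName → DeptID applies, adding DeptID
Closure: {EName, EmpID, DeptID, MgrID}.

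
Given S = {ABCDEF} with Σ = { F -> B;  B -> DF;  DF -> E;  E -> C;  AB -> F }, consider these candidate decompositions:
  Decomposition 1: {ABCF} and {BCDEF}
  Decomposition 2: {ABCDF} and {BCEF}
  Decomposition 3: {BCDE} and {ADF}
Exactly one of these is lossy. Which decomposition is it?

Decomposition 1: common = {BCF}, closure = {BCDEF} → lossless.
Decomposition 2: common = {BCF}, closure = {BCDEF} → lossless.
Decomposition 3: common = {D}, closure = {D} → lossy.

Decomposition 3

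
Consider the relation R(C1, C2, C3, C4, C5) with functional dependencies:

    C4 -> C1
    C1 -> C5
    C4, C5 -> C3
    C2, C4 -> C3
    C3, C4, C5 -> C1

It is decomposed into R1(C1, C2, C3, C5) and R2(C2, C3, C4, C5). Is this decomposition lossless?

Common attributes: R1 ∩ R2 = {C2, C3, C5}.
No dependency enlarges {C2, C3, C5}, so (C2, C3, C5)⁺ = {C2, C3, C5}.
The closure contains neither all of R1 = {C1, C2, C3, C5} nor all of R2 = {C2, C3, C4, C5}, so the common attributes are not a superkey of either fragment. The join is lossy.

No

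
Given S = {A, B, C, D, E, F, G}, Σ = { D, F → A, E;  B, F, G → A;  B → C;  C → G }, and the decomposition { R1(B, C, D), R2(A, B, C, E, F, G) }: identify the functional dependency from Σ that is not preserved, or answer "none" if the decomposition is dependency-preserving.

Check D, F → A, E: no single fragment contains all of {A, D, E, F}, and the restricted closure of {D, F} across the fragments never reaches {A, E}.
B, F, G → A is preserved.
B → C is preserved.
C → G is preserved.

D, F → A, E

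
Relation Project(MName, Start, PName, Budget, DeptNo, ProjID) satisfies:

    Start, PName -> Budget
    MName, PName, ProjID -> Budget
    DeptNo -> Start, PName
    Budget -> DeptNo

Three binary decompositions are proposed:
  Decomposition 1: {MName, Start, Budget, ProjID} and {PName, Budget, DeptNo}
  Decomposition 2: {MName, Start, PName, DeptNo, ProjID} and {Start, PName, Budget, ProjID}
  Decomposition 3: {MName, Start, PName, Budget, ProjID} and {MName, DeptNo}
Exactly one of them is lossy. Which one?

Decomposition 3

Decomposition 1: common = {Budget}, closure = {Start, PName, Budget, DeptNo} → lossless.
Decomposition 2: common = {Start, PName, ProjID}, closure = {Start, PName, Budget, DeptNo, ProjID} → lossless.
Decomposition 3: common = {MName}, closure = {MName} → lossy.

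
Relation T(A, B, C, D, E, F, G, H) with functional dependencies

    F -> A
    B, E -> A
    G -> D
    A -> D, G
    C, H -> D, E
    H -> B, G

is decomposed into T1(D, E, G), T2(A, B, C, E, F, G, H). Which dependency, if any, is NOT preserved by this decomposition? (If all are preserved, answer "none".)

none

F → A lies within T2.
B, E → A lies within T2.
G → D lies within T1.
A → D, G: restricted closure across fragments reaches D, G.
C, H → D, E: restricted closure across fragments reaches D, E.
H → B, G lies within T2.
Every dependency is enforceable on the fragments, so the decomposition is dependency-preserving.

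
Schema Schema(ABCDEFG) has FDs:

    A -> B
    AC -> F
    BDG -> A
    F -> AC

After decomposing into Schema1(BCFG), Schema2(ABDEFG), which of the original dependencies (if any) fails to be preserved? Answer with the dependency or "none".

AC -> F

Check AC → F: no single fragment contains all of {ACF}, and the restricted closure of {AC} across the fragments never reaches {F}.
A → B is preserved.
BDG → A is preserved.
F → AC is preserved.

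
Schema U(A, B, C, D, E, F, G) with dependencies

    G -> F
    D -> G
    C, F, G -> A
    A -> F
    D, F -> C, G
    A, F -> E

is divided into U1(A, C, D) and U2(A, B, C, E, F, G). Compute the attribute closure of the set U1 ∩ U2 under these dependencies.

A, C, E, F

U1 ∩ U2 = {A, C}.
A → F applies, adding F
A, F → E applies, adding E
Closure: {A, C, E, F}.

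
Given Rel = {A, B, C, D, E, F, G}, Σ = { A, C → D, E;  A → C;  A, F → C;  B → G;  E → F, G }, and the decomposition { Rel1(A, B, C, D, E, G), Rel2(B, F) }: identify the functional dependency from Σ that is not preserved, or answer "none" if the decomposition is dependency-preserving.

Check E → F, G: no single fragment contains all of {E, F, G}, and the restricted closure of {E} across the fragments never reaches {F, G}.
A, C → D, E is preserved.
A → C is preserved.
A, F → C is preserved.
B → G is preserved.

E → F, G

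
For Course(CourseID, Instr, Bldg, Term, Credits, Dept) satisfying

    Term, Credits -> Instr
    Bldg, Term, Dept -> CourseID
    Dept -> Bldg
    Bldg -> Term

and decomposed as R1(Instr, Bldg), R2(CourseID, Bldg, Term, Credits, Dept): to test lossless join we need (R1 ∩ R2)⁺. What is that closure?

R1 ∩ R2 = {Bldg}.
Bldg → Term applies, adding Term
Closure: {Bldg, Term}.

Bldg, Term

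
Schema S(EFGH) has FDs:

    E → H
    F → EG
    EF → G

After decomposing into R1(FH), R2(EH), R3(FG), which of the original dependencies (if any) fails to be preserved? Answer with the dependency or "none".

Check F → EG: no single fragment contains all of {EFG}, and the restricted closure of {F} across the fragments never reaches {EG}.
E → H is preserved.
EF → G is preserved.

F → EG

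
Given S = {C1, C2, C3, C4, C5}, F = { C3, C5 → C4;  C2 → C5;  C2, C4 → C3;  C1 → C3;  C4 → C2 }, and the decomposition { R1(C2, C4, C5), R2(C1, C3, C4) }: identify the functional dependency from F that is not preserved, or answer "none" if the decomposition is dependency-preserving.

C3, C5 → C4

Check C3, C5 → C4: no single fragment contains all of {C3, C4, C5}, and the restricted closure of {C3, C5} across the fragments never reaches {C4}.
C2 → C5 is preserved.
C2, C4 → C3 is preserved.
C1 → C3 is preserved.
C4 → C2 is preserved.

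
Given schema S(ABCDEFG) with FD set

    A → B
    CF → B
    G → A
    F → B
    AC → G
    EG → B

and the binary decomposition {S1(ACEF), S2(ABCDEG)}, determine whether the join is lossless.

No

Common attributes: S1 ∩ S2 = {ACE}.
Closure of {ACE}: A → B applies, adding B; AC → G applies, adding G. So (ACE)⁺ = {ABCEG}.
The closure contains neither all of S1 = {ACEF} nor all of S2 = {ABCDEG}, so the common attributes are not a superkey of either fragment. The join is lossy.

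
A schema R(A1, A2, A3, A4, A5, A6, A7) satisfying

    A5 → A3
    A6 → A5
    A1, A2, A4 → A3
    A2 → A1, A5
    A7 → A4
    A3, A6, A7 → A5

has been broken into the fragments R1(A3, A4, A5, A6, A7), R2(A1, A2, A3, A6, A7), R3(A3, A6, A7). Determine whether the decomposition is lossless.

Chase test. Columns are A1, A2, A3, A4, A5, A6, A7; row i has aⱼ where attribute j ∈ Ri, else bᵢⱼ.
Initial tableau (one row per fragment):
  row 1: b11 b12 a3 a4 a5 a6 a7
  row 2: a1 a2 a3 b24 b25 a6 a7
  row 3: b31 b32 a3 b34 b35 a6 a7
Rows 1 and 2 agree on A6; apply A6→A5 and equate their A5 entries.
Rows 1 and 3 agree on A6; apply A6→A5 and equate their A5 entries.
Rows 1 and 2 agree on A7; apply A7→A4 and equate their A4 entries.
Rows 1 and 3 agree on A7; apply A7→A4 and equate their A4 entries.
Row 2 is now all distinguished symbols — the join is lossless.

Yes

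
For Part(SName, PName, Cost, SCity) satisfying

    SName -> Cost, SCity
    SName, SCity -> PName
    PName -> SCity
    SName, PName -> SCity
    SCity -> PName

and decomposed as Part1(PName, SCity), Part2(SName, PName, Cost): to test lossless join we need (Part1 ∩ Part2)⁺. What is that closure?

Part1 ∩ Part2 = {PName}.
PName → SCity applies, adding SCity
Closure: {PName, SCity}.

PName, SCity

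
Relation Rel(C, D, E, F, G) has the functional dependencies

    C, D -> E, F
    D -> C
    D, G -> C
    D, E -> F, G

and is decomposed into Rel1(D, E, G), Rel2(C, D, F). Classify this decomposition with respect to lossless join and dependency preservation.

lossless and dependency-preserving

Lossless test: (D)⁺ = {C, D, E, F, G}, which contains all of one fragment — lossless.
Dependency preservation: C, D → E, F; D, G → C; D, E → F, G are not contained in any single fragment, but the restricted closure of each left-hand side across the fragments still reaches the right-hand side; the remaining FDs each lie inside some fragment. All dependencies are preserved.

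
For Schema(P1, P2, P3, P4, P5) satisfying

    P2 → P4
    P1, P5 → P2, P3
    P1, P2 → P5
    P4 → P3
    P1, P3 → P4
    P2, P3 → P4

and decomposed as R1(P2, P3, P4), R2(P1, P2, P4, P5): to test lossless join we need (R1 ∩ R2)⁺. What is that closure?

R1 ∩ R2 = {P2, P4}.
P4 → P3 applies, adding P3
Closure: {P2, P3, P4}.

P2, P3, P4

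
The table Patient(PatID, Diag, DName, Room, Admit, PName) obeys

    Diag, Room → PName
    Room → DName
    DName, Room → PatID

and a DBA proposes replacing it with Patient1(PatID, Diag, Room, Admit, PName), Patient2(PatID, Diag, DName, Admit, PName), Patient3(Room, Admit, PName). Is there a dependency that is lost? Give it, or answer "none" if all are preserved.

Check Room → DName: no single fragment contains all of {DName, Room}, and the restricted closure of {Room} across the fragments never reaches {DName}.
Diag, Room → PName is preserved.
DName, Room → PatID is preserved.

Room → DName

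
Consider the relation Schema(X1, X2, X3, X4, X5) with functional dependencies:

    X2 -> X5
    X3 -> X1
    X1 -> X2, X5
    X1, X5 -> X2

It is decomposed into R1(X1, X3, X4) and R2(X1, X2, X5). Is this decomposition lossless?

Common attributes: R1 ∩ R2 = {X1}.
Closure of {X1}: X1 → X2, X5 applies, adding X2, X5. So (X1)⁺ = {X1, X2, X5}.
This closure contains every attribute of R2, so R1 ∩ R2 → R2. The join is lossless.

Yes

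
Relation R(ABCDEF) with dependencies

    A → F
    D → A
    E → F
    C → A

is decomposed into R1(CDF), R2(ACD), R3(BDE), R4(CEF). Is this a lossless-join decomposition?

Chase test. Columns are ABCDEF; row i has aⱼ where attribute j ∈ Ri, else bᵢⱼ.
Initial tableau (one row per fragment):
  row 1: b11 b12 a3 a4 b15 a6
  row 2: a1 b22 a3 a4 b25 b26
  row 3: b31 a2 b33 a4 a5 b36
  row 4: b41 b42 a3 b44 a5 a6
Rows 1 and 2 agree on D; apply D→A and equate their A entries.
Rows 1 and 3 agree on D; apply D→A and equate their A entries.
Rows 3 and 4 agree on E; apply E→F and equate their F entries.
Rows 1 and 4 agree on C; apply C→A and equate their A entries.
Rows 1 and 2 agree on A; apply A→F and equate their F entries.
No row becomes fully distinguished — the join is lossy.

No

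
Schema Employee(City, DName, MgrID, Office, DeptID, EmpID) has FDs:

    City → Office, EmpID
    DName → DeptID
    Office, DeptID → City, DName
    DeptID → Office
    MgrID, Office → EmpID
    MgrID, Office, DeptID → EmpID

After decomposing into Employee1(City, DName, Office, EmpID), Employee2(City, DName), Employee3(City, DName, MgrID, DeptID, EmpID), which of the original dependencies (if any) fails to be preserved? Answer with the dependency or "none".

Check MgrID, Office → EmpID: no single fragment contains all of {MgrID, Office, EmpID}, and the restricted closure of {MgrID, Office} across the fragments never reaches {EmpID}.
City → Office, EmpID is preserved.
DName → DeptID is preserved.
Office, DeptID → City, DName is preserved.
DeptID → Office is preserved.
MgrID, Office, DeptID → EmpID is preserved.

MgrID, Office → EmpID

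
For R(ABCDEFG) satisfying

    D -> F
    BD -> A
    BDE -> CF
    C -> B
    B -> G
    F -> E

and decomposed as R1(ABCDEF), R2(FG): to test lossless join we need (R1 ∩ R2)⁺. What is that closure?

EF

R1 ∩ R2 = {F}.
F → E applies, adding E
Closure: {EF}.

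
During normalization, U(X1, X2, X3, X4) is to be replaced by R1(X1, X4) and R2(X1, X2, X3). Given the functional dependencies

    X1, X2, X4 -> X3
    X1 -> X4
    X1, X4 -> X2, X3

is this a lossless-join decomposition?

Common attributes: R1 ∩ R2 = {X1}.
Closure of {X1}: X1 → X4 applies, adding X4; X1, X4 → X2, X3 applies, adding X2, X3. So (X1)⁺ = {X1, X2, X3, X4}.
This closure contains every attribute of R1, so R1 ∩ R2 → R1. The join is lossless.

Yes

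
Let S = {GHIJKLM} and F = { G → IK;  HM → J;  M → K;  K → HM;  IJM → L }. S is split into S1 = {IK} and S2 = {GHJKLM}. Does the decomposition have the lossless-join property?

No

Common attributes: S1 ∩ S2 = {K}.
Closure of {K}: K → HM applies, adding HM; HM → J applies, adding J. So (K)⁺ = {HJKM}.
The closure contains neither all of S1 = {IK} nor all of S2 = {GHJKLM}, so the common attributes are not a superkey of either fragment. The join is lossy.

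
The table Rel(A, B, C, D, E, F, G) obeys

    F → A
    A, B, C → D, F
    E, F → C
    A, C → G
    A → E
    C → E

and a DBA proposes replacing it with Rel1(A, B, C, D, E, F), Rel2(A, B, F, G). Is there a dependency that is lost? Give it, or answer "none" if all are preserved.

Check A, C → G: no single fragment contains all of {A, C, G}, and the restricted closure of {A, C} across the fragments never reaches {G}.
F → A is preserved.
A, B, C → D, F is preserved.
E, F → C is preserved.
A → E is preserved.
C → E is preserved.

A, C → G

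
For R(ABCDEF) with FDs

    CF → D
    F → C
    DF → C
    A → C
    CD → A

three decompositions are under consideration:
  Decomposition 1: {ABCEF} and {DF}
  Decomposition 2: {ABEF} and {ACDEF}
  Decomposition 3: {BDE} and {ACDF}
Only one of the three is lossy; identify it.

Decomposition 3

Decomposition 1: common = {F}, closure = {ACDF} → lossless.
Decomposition 2: common = {AEF}, closure = {ACDEF} → lossless.
Decomposition 3: common = {D}, closure = {D} → lossy.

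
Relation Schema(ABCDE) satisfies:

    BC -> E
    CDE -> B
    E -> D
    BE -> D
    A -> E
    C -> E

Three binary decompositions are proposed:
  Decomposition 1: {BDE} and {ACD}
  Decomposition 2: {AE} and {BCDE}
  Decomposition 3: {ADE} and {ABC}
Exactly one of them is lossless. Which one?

Decomposition 3

Decomposition 1: common = {D}, closure = {D} → lossy.
Decomposition 2: common = {E}, closure = {DE} → lossy.
Decomposition 3: common = {A}, closure = {ADE} → lossless.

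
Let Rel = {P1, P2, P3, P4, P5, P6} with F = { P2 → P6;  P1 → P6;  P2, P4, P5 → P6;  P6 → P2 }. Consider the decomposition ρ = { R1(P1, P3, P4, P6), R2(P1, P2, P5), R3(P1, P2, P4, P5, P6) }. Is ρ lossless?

No

Chase test. Columns are P1, P2, P3, P4, P5, P6; row i has aⱼ where attribute j ∈ Ri, else bᵢⱼ.
Initial tableau (one row per fragment):
  row 1: a1 b12 a3 a4 b15 a6
  row 2: a1 a2 b23 b24 a5 b26
  row 3: a1 a2 b33 a4 a5 a6
Rows 2 and 3 agree on P2; apply P2→P6 and equate their P6 entries.
Rows 1 and 2 agree on P6; apply P6→P2 and equate their P2 entries.
No row becomes fully distinguished — the join is lossy.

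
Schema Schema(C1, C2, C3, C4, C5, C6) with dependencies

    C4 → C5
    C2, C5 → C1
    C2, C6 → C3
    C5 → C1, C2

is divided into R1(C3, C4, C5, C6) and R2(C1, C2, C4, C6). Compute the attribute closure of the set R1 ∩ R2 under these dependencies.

R1 ∩ R2 = {C4, C6}.
C4 → C5 applies, adding C5
C5 → C1, C2 applies, adding C1, C2
C2, C6 → C3 applies, adding C3
Closure: {C1, C2, C3, C4, C5, C6}.

C1, C2, C3, C4, C5, C6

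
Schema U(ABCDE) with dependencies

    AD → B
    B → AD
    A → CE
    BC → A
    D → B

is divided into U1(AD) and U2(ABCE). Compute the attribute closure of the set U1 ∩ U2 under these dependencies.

U1 ∩ U2 = {A}.
A → CE applies, adding CE
Closure: {ACE}.

ACE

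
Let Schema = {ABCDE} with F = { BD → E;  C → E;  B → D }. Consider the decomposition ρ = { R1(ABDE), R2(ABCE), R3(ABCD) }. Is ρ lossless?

Yes

Chase test. Columns are ABCDE; row i has aⱼ where attribute j ∈ Ri, else bᵢⱼ.
Initial tableau (one row per fragment):
  row 1: a1 a2 b13 a4 a5
  row 2: a1 a2 a3 b24 a5
  row 3: a1 a2 a3 a4 b35
Rows 1 and 3 agree on BD; apply BD→E and equate their E entries.
Rows 1 and 2 agree on B; apply B→D and equate their D entries.
Row 2 is now all distinguished symbols — the join is lossless.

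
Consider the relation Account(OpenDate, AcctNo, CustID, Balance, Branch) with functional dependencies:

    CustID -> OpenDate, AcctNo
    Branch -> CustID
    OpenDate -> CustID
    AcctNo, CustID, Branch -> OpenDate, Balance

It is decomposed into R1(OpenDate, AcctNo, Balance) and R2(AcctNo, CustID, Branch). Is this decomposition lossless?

No

Common attributes: R1 ∩ R2 = {AcctNo}.
No dependency enlarges {AcctNo}, so (AcctNo)⁺ = {AcctNo}.
The closure contains neither all of R1 = {OpenDate, AcctNo, Balance} nor all of R2 = {AcctNo, CustID, Branch}, so the common attributes are not a superkey of either fragment. The join is lossy.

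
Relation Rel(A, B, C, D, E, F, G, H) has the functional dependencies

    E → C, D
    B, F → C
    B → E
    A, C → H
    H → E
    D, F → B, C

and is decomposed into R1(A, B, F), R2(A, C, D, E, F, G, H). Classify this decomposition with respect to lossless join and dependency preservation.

Lossless test: (A, F)⁺ = {A, F}, which is a superkey of neither fragment — lossy.
Dependency preservation: the restricted closure of {B, F} across the fragments never reaches {C}, so B, F → C cannot be enforced without a join — not preserved.

lossy and not dependency-preserving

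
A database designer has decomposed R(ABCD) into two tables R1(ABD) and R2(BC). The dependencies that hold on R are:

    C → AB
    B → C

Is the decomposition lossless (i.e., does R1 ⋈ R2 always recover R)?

Common attributes: R1 ∩ R2 = {B}.
Closure of {B}: B → C applies, adding C; C → AB applies, adding A. So (B)⁺ = {ABC}.
This closure contains every attribute of R2, so R1 ∩ R2 → R2. The join is lossless.

Yes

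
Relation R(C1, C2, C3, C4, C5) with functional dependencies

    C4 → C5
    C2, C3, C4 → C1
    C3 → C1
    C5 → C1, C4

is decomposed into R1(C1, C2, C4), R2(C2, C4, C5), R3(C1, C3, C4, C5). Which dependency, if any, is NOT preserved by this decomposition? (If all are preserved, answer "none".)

C4 → C5 lies within R2.
C2, C3, C4 → C1: restricted closure across fragments reaches C1.
C3 → C1 lies within R3.
C5 → C1, C4 lies within R3.
Every dependency is enforceable on the fragments, so the decomposition is dependency-preserving.

none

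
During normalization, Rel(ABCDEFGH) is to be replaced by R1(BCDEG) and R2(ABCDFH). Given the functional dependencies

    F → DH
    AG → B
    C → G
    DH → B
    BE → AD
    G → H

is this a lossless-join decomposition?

No

Common attributes: R1 ∩ R2 = {BCD}.
Closure of {BCD}: C → G applies, adding G; G → H applies, adding H. So (BCD)⁺ = {BCDGH}.
The closure contains neither all of R1 = {BCDEG} nor all of R2 = {ABCDFH}, so the common attributes are not a superkey of either fragment. The join is lossy.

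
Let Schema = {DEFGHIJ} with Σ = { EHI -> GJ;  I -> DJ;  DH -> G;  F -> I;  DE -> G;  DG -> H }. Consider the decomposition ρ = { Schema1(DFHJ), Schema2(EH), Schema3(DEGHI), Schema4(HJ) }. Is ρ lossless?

Chase test. Columns are DEFGHIJ; row i has aⱼ where attribute j ∈ Schemai, else bᵢⱼ.
Initial tableau (one row per fragment):
  row 1: a1 b12 a3 b14 a5 b16 a7
  row 2: b21 a2 b23 b24 a5 b26 b27
  row 3: a1 a2 b33 a4 a5 a6 b37
  row 4: b41 b42 b43 b44 a5 b46 a7
Rows 1 and 3 agree on DH; apply DH→G and equate their G entries.
No row becomes fully distinguished — the join is lossy.

No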